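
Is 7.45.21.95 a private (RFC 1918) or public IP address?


RFC 1918 private ranges:
  10.0.0.0/8 (10.0.0.0 - 10.255.255.255)
  172.16.0.0/12 (172.16.0.0 - 172.31.255.255)
  192.168.0.0/16 (192.168.0.0 - 192.168.255.255)
Public (not in any RFC 1918 range)


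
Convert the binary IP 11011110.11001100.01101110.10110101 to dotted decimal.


11011110 = 222
11001100 = 204
01101110 = 110
10110101 = 181
IP: 222.204.110.181


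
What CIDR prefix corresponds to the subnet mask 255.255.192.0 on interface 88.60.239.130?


Binary: 11111111.11111111.11000000.00000000
Count leading 1s
Prefix: /18


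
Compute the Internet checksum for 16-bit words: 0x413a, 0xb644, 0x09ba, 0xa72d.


Sum all words (with carry folding):
+ 0x413a = 0x413a
+ 0xb644 = 0xf77e
+ 0x09ba = 0x0139
+ 0xa72d = 0xa866
One's complement: ~0xa866
Checksum = 0x5799


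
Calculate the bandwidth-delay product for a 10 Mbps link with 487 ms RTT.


BDP = bandwidth * RTT
= 10 Mbps * 487 ms
= 10 * 1e6 * 487 / 1000 bits
= 4870000 bits
= 608750 bytes
= 594.4824 KB
BDP = 4870000 bits (608750 bytes)


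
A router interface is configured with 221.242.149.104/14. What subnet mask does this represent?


/14 means 14 network bits, 18 host bits
Binary: 11111111111111000000000000000000
Mask: 255.252.0.0


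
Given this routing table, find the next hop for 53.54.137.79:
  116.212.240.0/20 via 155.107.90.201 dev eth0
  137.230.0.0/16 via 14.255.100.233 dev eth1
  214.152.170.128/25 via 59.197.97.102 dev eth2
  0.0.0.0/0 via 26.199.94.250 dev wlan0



Longest prefix match for 53.54.137.79:
  /20 116.212.240.0: no
  /16 137.230.0.0: no
  /25 214.152.170.128: no
  /0 0.0.0.0: MATCH
Selected: next-hop 26.199.94.250 via wlan0 (matched /0)


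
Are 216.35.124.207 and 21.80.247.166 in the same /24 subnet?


Mask: 255.255.255.0
216.35.124.207 AND mask = 216.35.124.0
21.80.247.166 AND mask = 21.80.247.0
No, different subnets (216.35.124.0 vs 21.80.247.0)


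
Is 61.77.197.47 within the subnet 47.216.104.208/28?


Subnet network: 47.216.104.208
Test IP AND mask: 61.77.197.32
No, 61.77.197.47 is not in 47.216.104.208/28


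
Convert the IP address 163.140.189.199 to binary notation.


163 = 10100011
140 = 10001100
189 = 10111101
199 = 11000111
Binary: 10100011.10001100.10111101.11000111


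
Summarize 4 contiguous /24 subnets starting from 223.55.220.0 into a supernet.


Original prefix: /24
Number of subnets: 4 = 2^2
New prefix = 24 - 2 = 22
Supernet: 223.55.220.0/22


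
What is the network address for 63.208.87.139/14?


IP:   00111111.11010000.01010111.10001011
Mask: 11111111.11111100.00000000.00000000
AND operation:
Net:  00111111.11010000.00000000.00000000
Network: 63.208.0.0/14


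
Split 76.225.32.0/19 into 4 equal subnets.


New prefix = 19 + 2 = 21
Each subnet has 2048 addresses
  76.225.32.0/21
  76.225.40.0/21
  76.225.48.0/21
  76.225.56.0/21
Subnets: 76.225.32.0/21, 76.225.40.0/21, 76.225.48.0/21, 76.225.56.0/21


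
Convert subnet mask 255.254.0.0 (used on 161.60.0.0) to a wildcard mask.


Subnet mask: 255.254.0.0
Wildcard = 255.255.255.255 - subnet mask
255 - 255 = 0
255 - 254 = 1
255 - 0 = 255
255 - 0 = 255
Wildcard: 0.1.255.255


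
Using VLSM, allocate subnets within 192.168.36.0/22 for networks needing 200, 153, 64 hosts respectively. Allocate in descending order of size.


200 hosts -> /24 (254 usable): 192.168.36.0/24
153 hosts -> /24 (254 usable): 192.168.37.0/24
64 hosts -> /25 (126 usable): 192.168.38.0/25
Allocation: 192.168.36.0/24 (200 hosts, 254 usable); 192.168.37.0/24 (153 hosts, 254 usable); 192.168.38.0/25 (64 hosts, 126 usable)


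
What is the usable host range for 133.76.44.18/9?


Network: 133.0.0.0
Broadcast: 133.127.255.255
First usable = network + 1
Last usable = broadcast - 1
Range: 133.0.0.1 to 133.127.255.254


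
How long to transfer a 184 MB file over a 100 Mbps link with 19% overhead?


Effective throughput = 100 * (1 - 19/100) = 81 Mbps
File size in Mb = 184 * 8 = 1472 Mb
Time = 1472 / 81
Time = 18.1728 seconds


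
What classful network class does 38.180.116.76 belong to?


First octet: 38
Binary: 00100110
0xxxxxxx -> Class A (1-126)
Class A, default mask 255.0.0.0 (/8)


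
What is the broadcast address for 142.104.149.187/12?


Network: 142.96.0.0/12
Host bits = 20
Set all host bits to 1:
Broadcast: 142.111.255.255


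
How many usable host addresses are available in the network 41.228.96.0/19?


Host bits = 32 - 19 = 13
Total addresses = 2^13 = 8192
Usable = total - 2 (network and broadcast)
Usable hosts: 8190


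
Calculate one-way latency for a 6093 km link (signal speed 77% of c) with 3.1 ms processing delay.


Speed = 0.77 * 3e5 km/s = 231000 km/s
Propagation delay = 6093 / 231000 = 0.0264 s = 26.3766 ms
Processing delay = 3.1 ms
Total one-way latency = 29.4766 ms


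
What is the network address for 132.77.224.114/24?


IP:   10000100.01001101.11100000.01110010
Mask: 11111111.11111111.11111111.00000000
AND operation:
Net:  10000100.01001101.11100000.00000000
Network: 132.77.224.0/24


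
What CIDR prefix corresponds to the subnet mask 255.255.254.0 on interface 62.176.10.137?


Binary: 11111111.11111111.11111110.00000000
Count leading 1s
Prefix: /23


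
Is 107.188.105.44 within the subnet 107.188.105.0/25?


Subnet network: 107.188.105.0
Test IP AND mask: 107.188.105.0
Yes, 107.188.105.44 is in 107.188.105.0/25


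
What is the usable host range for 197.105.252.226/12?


Network: 197.96.0.0
Broadcast: 197.111.255.255
First usable = network + 1
Last usable = broadcast - 1
Range: 197.96.0.1 to 197.111.255.254


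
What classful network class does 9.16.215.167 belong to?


First octet: 9
Binary: 00001001
0xxxxxxx -> Class A (1-126)
Class A, default mask 255.0.0.0 (/8)


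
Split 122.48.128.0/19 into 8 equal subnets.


New prefix = 19 + 3 = 22
Each subnet has 1024 addresses
  122.48.128.0/22
  122.48.132.0/22
  122.48.136.0/22
  122.48.140.0/22
  122.48.144.0/22
  122.48.148.0/22
  122.48.152.0/22
  122.48.156.0/22
Subnets: 122.48.128.0/22, 122.48.132.0/22, 122.48.136.0/22, 122.48.140.0/22, 122.48.144.0/22, 122.48.148.0/22, 122.48.152.0/22, 122.48.156.0/22


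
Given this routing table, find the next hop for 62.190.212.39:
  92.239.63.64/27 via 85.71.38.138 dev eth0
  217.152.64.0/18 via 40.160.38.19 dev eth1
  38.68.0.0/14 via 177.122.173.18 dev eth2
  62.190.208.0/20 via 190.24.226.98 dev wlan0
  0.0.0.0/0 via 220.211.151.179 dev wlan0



Longest prefix match for 62.190.212.39:
  /27 92.239.63.64: no
  /18 217.152.64.0: no
  /14 38.68.0.0: no
  /20 62.190.208.0: MATCH
  /0 0.0.0.0: MATCH
Selected: next-hop 190.24.226.98 via wlan0 (matched /20)


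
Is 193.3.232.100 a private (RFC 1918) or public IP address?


RFC 1918 private ranges:
  10.0.0.0/8 (10.0.0.0 - 10.255.255.255)
  172.16.0.0/12 (172.16.0.0 - 172.31.255.255)
  192.168.0.0/16 (192.168.0.0 - 192.168.255.255)
Public (not in any RFC 1918 range)


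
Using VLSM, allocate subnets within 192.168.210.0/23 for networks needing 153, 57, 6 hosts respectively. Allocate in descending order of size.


153 hosts -> /24 (254 usable): 192.168.210.0/24
57 hosts -> /26 (62 usable): 192.168.211.0/26
6 hosts -> /29 (6 usable): 192.168.211.64/29
Allocation: 192.168.210.0/24 (153 hosts, 254 usable); 192.168.211.0/26 (57 hosts, 62 usable); 192.168.211.64/29 (6 hosts, 6 usable)


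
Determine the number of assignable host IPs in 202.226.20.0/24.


Host bits = 32 - 24 = 8
Total addresses = 2^8 = 256
Usable = total - 2 (network and broadcast)
Usable hosts: 254


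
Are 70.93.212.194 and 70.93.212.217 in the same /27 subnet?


Mask: 255.255.255.224
70.93.212.194 AND mask = 70.93.212.192
70.93.212.217 AND mask = 70.93.212.192
Yes, same subnet (70.93.212.192)


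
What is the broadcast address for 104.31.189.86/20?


Network: 104.31.176.0/20
Host bits = 12
Set all host bits to 1:
Broadcast: 104.31.191.255


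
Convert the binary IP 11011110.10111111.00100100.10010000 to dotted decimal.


11011110 = 222
10111111 = 191
00100100 = 36
10010000 = 144
IP: 222.191.36.144


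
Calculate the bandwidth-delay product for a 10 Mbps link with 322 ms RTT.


BDP = bandwidth * RTT
= 10 Mbps * 322 ms
= 10 * 1e6 * 322 / 1000 bits
= 3220000 bits
= 402500 bytes
= 393.0664 KB
BDP = 3220000 bits (402500 bytes)


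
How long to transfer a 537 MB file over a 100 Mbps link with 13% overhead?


Effective throughput = 100 * (1 - 13/100) = 87 Mbps
File size in Mb = 537 * 8 = 4296 Mb
Time = 4296 / 87
Time = 49.3793 seconds


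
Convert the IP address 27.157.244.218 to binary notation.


27 = 00011011
157 = 10011101
244 = 11110100
218 = 11011010
Binary: 00011011.10011101.11110100.11011010


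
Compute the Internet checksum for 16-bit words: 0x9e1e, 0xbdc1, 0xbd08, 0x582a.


Sum all words (with carry folding):
+ 0x9e1e = 0x9e1e
+ 0xbdc1 = 0x5be0
+ 0xbd08 = 0x18e9
+ 0x582a = 0x7113
One's complement: ~0x7113
Checksum = 0x8eec


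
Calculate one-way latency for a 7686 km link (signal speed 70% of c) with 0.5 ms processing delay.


Speed = 0.7 * 3e5 km/s = 210000 km/s
Propagation delay = 7686 / 210000 = 0.0366 s = 36.6 ms
Processing delay = 0.5 ms
Total one-way latency = 37.1 ms


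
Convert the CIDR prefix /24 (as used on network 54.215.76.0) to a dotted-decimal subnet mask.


/24 means 24 network bits, 8 host bits
Binary: 11111111111111111111111100000000
Mask: 255.255.255.0


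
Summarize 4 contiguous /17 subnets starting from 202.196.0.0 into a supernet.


Original prefix: /17
Number of subnets: 4 = 2^2
New prefix = 17 - 2 = 15
Supernet: 202.196.0.0/15


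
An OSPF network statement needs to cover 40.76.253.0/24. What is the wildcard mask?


Subnet mask: 255.255.255.0
Wildcard = 255.255.255.255 - subnet mask
255 - 255 = 0
255 - 255 = 0
255 - 255 = 0
255 - 0 = 255
Wildcard: 0.0.0.255


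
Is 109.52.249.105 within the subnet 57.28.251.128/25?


Subnet network: 57.28.251.128
Test IP AND mask: 109.52.249.0
No, 109.52.249.105 is not in 57.28.251.128/25


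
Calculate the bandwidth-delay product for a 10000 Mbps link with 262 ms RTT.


BDP = bandwidth * RTT
= 10000 Mbps * 262 ms
= 10000 * 1e6 * 262 / 1000 bits
= 2620000000 bits
= 327500000 bytes
= 319824.2188 KB
BDP = 2620000000 bits (327500000 bytes)


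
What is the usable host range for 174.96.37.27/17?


Network: 174.96.0.0
Broadcast: 174.96.127.255
First usable = network + 1
Last usable = broadcast - 1
Range: 174.96.0.1 to 174.96.127.254


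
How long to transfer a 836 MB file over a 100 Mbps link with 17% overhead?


Effective throughput = 100 * (1 - 17/100) = 83 Mbps
File size in Mb = 836 * 8 = 6688 Mb
Time = 6688 / 83
Time = 80.5783 seconds


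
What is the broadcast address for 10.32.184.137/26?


Network: 10.32.184.128/26
Host bits = 6
Set all host bits to 1:
Broadcast: 10.32.184.191


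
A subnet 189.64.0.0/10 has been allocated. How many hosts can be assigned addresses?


Host bits = 32 - 10 = 22
Total addresses = 2^22 = 4194304
Usable = total - 2 (network and broadcast)
Usable hosts: 4194302


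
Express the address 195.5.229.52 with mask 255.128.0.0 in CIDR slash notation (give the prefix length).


Binary: 11111111.10000000.00000000.00000000
Count leading 1s
Prefix: /9


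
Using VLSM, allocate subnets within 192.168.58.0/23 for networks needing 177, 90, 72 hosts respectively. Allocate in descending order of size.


177 hosts -> /24 (254 usable): 192.168.58.0/24
90 hosts -> /25 (126 usable): 192.168.59.0/25
72 hosts -> /25 (126 usable): 192.168.59.128/25
Allocation: 192.168.58.0/24 (177 hosts, 254 usable); 192.168.59.0/25 (90 hosts, 126 usable); 192.168.59.128/25 (72 hosts, 126 usable)


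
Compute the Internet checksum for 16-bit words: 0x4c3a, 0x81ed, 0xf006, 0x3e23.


Sum all words (with carry folding):
+ 0x4c3a = 0x4c3a
+ 0x81ed = 0xce27
+ 0xf006 = 0xbe2e
+ 0x3e23 = 0xfc51
One's complement: ~0xfc51
Checksum = 0x03ae


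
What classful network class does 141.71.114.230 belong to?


First octet: 141
Binary: 10001101
10xxxxxx -> Class B (128-191)
Class B, default mask 255.255.0.0 (/16)


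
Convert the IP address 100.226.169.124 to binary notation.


100 = 01100100
226 = 11100010
169 = 10101001
124 = 01111100
Binary: 01100100.11100010.10101001.01111100


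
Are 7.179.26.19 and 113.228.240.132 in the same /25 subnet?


Mask: 255.255.255.128
7.179.26.19 AND mask = 7.179.26.0
113.228.240.132 AND mask = 113.228.240.128
No, different subnets (7.179.26.0 vs 113.228.240.128)


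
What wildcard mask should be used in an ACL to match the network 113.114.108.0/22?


Subnet mask: 255.255.252.0
Wildcard = 255.255.255.255 - subnet mask
255 - 255 = 0
255 - 255 = 0
255 - 252 = 3
255 - 0 = 255
Wildcard: 0.0.3.255


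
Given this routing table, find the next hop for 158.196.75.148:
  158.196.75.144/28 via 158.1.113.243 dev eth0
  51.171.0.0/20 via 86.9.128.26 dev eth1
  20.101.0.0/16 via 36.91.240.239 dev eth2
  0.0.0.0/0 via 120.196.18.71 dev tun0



Longest prefix match for 158.196.75.148:
  /28 158.196.75.144: MATCH
  /20 51.171.0.0: no
  /16 20.101.0.0: no
  /0 0.0.0.0: MATCH
Selected: next-hop 158.1.113.243 via eth0 (matched /28)


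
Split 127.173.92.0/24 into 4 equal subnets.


New prefix = 24 + 2 = 26
Each subnet has 64 addresses
  127.173.92.0/26
  127.173.92.64/26
  127.173.92.128/26
  127.173.92.192/26
Subnets: 127.173.92.0/26, 127.173.92.64/26, 127.173.92.128/26, 127.173.92.192/26


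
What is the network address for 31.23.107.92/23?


IP:   00011111.00010111.01101011.01011100
Mask: 11111111.11111111.11111110.00000000
AND operation:
Net:  00011111.00010111.01101010.00000000
Network: 31.23.106.0/23


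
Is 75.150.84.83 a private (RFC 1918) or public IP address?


RFC 1918 private ranges:
  10.0.0.0/8 (10.0.0.0 - 10.255.255.255)
  172.16.0.0/12 (172.16.0.0 - 172.31.255.255)
  192.168.0.0/16 (192.168.0.0 - 192.168.255.255)
Public (not in any RFC 1918 range)


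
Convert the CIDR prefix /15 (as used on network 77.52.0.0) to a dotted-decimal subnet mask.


/15 means 15 network bits, 17 host bits
Binary: 11111111111111100000000000000000
Mask: 255.254.0.0


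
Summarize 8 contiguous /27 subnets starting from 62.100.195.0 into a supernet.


Original prefix: /27
Number of subnets: 8 = 2^3
New prefix = 27 - 3 = 24
Supernet: 62.100.195.0/24


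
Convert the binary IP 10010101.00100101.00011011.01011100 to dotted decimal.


10010101 = 149
00100101 = 37
00011011 = 27
01011100 = 92
IP: 149.37.27.92


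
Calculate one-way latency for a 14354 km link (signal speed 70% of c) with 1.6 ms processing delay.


Speed = 0.7 * 3e5 km/s = 210000 km/s
Propagation delay = 14354 / 210000 = 0.0684 s = 68.3524 ms
Processing delay = 1.6 ms
Total one-way latency = 69.9524 ms


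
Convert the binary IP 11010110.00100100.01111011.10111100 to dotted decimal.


11010110 = 214
00100100 = 36
01111011 = 123
10111100 = 188
IP: 214.36.123.188


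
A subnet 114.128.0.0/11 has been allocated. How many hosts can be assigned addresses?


Host bits = 32 - 11 = 21
Total addresses = 2^21 = 2097152
Usable = total - 2 (network and broadcast)
Usable hosts: 2097150


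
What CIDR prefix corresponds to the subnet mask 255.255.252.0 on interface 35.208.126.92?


Binary: 11111111.11111111.11111100.00000000
Count leading 1s
Prefix: /22


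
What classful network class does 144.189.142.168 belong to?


First octet: 144
Binary: 10010000
10xxxxxx -> Class B (128-191)
Class B, default mask 255.255.0.0 (/16)


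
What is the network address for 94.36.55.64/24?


IP:   01011110.00100100.00110111.01000000
Mask: 11111111.11111111.11111111.00000000
AND operation:
Net:  01011110.00100100.00110111.00000000
Network: 94.36.55.0/24


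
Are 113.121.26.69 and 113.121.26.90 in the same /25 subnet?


Mask: 255.255.255.128
113.121.26.69 AND mask = 113.121.26.0
113.121.26.90 AND mask = 113.121.26.0
Yes, same subnet (113.121.26.0)


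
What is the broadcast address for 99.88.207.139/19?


Network: 99.88.192.0/19
Host bits = 13
Set all host bits to 1:
Broadcast: 99.88.223.255


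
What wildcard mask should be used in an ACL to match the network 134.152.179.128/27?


Subnet mask: 255.255.255.224
Wildcard = 255.255.255.255 - subnet mask
255 - 255 = 0
255 - 255 = 0
255 - 255 = 0
255 - 224 = 31
Wildcard: 0.0.0.31


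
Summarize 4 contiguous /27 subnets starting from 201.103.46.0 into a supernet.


Original prefix: /27
Number of subnets: 4 = 2^2
New prefix = 27 - 2 = 25
Supernet: 201.103.46.0/25


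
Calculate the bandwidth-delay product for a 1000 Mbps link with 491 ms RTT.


BDP = bandwidth * RTT
= 1000 Mbps * 491 ms
= 1000 * 1e6 * 491 / 1000 bits
= 491000000 bits
= 61375000 bytes
= 59936.5234 KB
BDP = 491000000 bits (61375000 bytes)


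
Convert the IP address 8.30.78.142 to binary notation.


8 = 00001000
30 = 00011110
78 = 01001110
142 = 10001110
Binary: 00001000.00011110.01001110.10001110


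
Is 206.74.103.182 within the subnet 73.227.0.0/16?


Subnet network: 73.227.0.0
Test IP AND mask: 206.74.0.0
No, 206.74.103.182 is not in 73.227.0.0/16


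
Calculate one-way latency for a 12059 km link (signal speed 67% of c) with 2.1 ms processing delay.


Speed = 0.67 * 3e5 km/s = 201000 km/s
Propagation delay = 12059 / 201000 = 0.06 s = 59.995 ms
Processing delay = 2.1 ms
Total one-way latency = 62.095 ms


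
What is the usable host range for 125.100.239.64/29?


Network: 125.100.239.64
Broadcast: 125.100.239.71
First usable = network + 1
Last usable = broadcast - 1
Range: 125.100.239.65 to 125.100.239.70


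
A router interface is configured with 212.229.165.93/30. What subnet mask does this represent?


/30 means 30 network bits, 2 host bits
Binary: 11111111111111111111111111111100
Mask: 255.255.255.252


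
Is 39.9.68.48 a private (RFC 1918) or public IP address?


RFC 1918 private ranges:
  10.0.0.0/8 (10.0.0.0 - 10.255.255.255)
  172.16.0.0/12 (172.16.0.0 - 172.31.255.255)
  192.168.0.0/16 (192.168.0.0 - 192.168.255.255)
Public (not in any RFC 1918 range)


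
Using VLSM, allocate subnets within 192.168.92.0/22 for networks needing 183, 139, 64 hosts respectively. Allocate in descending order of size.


183 hosts -> /24 (254 usable): 192.168.92.0/24
139 hosts -> /24 (254 usable): 192.168.93.0/24
64 hosts -> /25 (126 usable): 192.168.94.0/25
Allocation: 192.168.92.0/24 (183 hosts, 254 usable); 192.168.93.0/24 (139 hosts, 254 usable); 192.168.94.0/25 (64 hosts, 126 usable)


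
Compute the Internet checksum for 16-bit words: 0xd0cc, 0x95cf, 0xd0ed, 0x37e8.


Sum all words (with carry folding):
+ 0xd0cc = 0xd0cc
+ 0x95cf = 0x669c
+ 0xd0ed = 0x378a
+ 0x37e8 = 0x6f72
One's complement: ~0x6f72
Checksum = 0x908d


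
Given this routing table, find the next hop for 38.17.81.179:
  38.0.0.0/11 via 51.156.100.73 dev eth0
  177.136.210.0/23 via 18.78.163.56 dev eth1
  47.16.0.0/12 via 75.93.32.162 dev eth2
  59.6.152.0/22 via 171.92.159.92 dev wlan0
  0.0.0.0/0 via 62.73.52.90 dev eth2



Longest prefix match for 38.17.81.179:
  /11 38.0.0.0: MATCH
  /23 177.136.210.0: no
  /12 47.16.0.0: no
  /22 59.6.152.0: no
  /0 0.0.0.0: MATCH
Selected: next-hop 51.156.100.73 via eth0 (matched /11)


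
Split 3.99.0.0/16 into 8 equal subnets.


New prefix = 16 + 3 = 19
Each subnet has 8192 addresses
  3.99.0.0/19
  3.99.32.0/19
  3.99.64.0/19
  3.99.96.0/19
  3.99.128.0/19
  3.99.160.0/19
  3.99.192.0/19
  3.99.224.0/19
Subnets: 3.99.0.0/19, 3.99.32.0/19, 3.99.64.0/19, 3.99.96.0/19, 3.99.128.0/19, 3.99.160.0/19, 3.99.192.0/19, 3.99.224.0/19


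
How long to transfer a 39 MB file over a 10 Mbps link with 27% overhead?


Effective throughput = 10 * (1 - 27/100) = 7.3 Mbps
File size in Mb = 39 * 8 = 312 Mb
Time = 312 / 7.3
Time = 42.7397 seconds


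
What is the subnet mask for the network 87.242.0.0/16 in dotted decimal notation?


/16 means 16 network bits, 16 host bits
Binary: 11111111111111110000000000000000
Mask: 255.255.0.0


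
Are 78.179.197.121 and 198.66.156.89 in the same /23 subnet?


Mask: 255.255.254.0
78.179.197.121 AND mask = 78.179.196.0
198.66.156.89 AND mask = 198.66.156.0
No, different subnets (78.179.196.0 vs 198.66.156.0)


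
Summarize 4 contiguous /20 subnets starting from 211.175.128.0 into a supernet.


Original prefix: /20
Number of subnets: 4 = 2^2
New prefix = 20 - 2 = 18
Supernet: 211.175.128.0/18


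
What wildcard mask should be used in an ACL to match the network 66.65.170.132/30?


Subnet mask: 255.255.255.252
Wildcard = 255.255.255.255 - subnet mask
255 - 255 = 0
255 - 255 = 0
255 - 255 = 0
255 - 252 = 3
Wildcard: 0.0.0.3


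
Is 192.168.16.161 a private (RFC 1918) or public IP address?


RFC 1918 private ranges:
  10.0.0.0/8 (10.0.0.0 - 10.255.255.255)
  172.16.0.0/12 (172.16.0.0 - 172.31.255.255)
  192.168.0.0/16 (192.168.0.0 - 192.168.255.255)
Private (in 192.168.0.0/16)


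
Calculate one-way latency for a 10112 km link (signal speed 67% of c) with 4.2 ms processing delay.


Speed = 0.67 * 3e5 km/s = 201000 km/s
Propagation delay = 10112 / 201000 = 0.0503 s = 50.3085 ms
Processing delay = 4.2 ms
Total one-way latency = 54.5085 ms


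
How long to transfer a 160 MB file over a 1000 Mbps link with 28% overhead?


Effective throughput = 1000 * (1 - 28/100) = 720 Mbps
File size in Mb = 160 * 8 = 1280 Mb
Time = 1280 / 720
Time = 1.7778 seconds


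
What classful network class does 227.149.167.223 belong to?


First octet: 227
Binary: 11100011
1110xxxx -> Class D (224-239)
Class D (multicast), default mask N/A


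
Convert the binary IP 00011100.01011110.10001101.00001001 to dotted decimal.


00011100 = 28
01011110 = 94
10001101 = 141
00001001 = 9
IP: 28.94.141.9


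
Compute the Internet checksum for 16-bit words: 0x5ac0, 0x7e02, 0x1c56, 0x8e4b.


Sum all words (with carry folding):
+ 0x5ac0 = 0x5ac0
+ 0x7e02 = 0xd8c2
+ 0x1c56 = 0xf518
+ 0x8e4b = 0x8364
One's complement: ~0x8364
Checksum = 0x7c9b


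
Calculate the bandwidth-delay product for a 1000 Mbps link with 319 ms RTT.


BDP = bandwidth * RTT
= 1000 Mbps * 319 ms
= 1000 * 1e6 * 319 / 1000 bits
= 319000000 bits
= 39875000 bytes
= 38940.4297 KB
BDP = 319000000 bits (39875000 bytes)


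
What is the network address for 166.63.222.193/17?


IP:   10100110.00111111.11011110.11000001
Mask: 11111111.11111111.10000000.00000000
AND operation:
Net:  10100110.00111111.10000000.00000000
Network: 166.63.128.0/17


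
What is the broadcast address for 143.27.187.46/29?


Network: 143.27.187.40/29
Host bits = 3
Set all host bits to 1:
Broadcast: 143.27.187.47


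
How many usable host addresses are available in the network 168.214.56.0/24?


Host bits = 32 - 24 = 8
Total addresses = 2^8 = 256
Usable = total - 2 (network and broadcast)
Usable hosts: 254


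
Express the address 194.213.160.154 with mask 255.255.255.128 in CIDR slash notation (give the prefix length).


Binary: 11111111.11111111.11111111.10000000
Count leading 1s
Prefix: /25


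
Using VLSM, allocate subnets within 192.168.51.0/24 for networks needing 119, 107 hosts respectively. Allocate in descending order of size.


119 hosts -> /25 (126 usable): 192.168.51.0/25
107 hosts -> /25 (126 usable): 192.168.51.128/25
Allocation: 192.168.51.0/25 (119 hosts, 126 usable); 192.168.51.128/25 (107 hosts, 126 usable)


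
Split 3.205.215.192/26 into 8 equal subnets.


New prefix = 26 + 3 = 29
Each subnet has 8 addresses
  3.205.215.192/29
  3.205.215.200/29
  3.205.215.208/29
  3.205.215.216/29
  3.205.215.224/29
  3.205.215.232/29
  3.205.215.240/29
  3.205.215.248/29
Subnets: 3.205.215.192/29, 3.205.215.200/29, 3.205.215.208/29, 3.205.215.216/29, 3.205.215.224/29, 3.205.215.232/29, 3.205.215.240/29, 3.205.215.248/29


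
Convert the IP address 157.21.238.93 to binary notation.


157 = 10011101
21 = 00010101
238 = 11101110
93 = 01011101
Binary: 10011101.00010101.11101110.01011101


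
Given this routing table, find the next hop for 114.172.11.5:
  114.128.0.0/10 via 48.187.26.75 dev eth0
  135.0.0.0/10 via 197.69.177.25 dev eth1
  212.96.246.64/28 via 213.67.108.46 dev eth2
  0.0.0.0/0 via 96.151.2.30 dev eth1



Longest prefix match for 114.172.11.5:
  /10 114.128.0.0: MATCH
  /10 135.0.0.0: no
  /28 212.96.246.64: no
  /0 0.0.0.0: MATCH
Selected: next-hop 48.187.26.75 via eth0 (matched /10)


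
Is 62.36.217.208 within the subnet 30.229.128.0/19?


Subnet network: 30.229.128.0
Test IP AND mask: 62.36.192.0
No, 62.36.217.208 is not in 30.229.128.0/19


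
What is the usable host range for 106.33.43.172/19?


Network: 106.33.32.0
Broadcast: 106.33.63.255
First usable = network + 1
Last usable = broadcast - 1
Range: 106.33.32.1 to 106.33.63.254


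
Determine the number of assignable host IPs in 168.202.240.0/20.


Host bits = 32 - 20 = 12
Total addresses = 2^12 = 4096
Usable = total - 2 (network and broadcast)
Usable hosts: 4094


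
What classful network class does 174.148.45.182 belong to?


First octet: 174
Binary: 10101110
10xxxxxx -> Class B (128-191)
Class B, default mask 255.255.0.0 (/16)


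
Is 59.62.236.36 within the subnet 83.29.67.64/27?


Subnet network: 83.29.67.64
Test IP AND mask: 59.62.236.32
No, 59.62.236.36 is not in 83.29.67.64/27


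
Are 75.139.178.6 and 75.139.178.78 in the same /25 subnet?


Mask: 255.255.255.128
75.139.178.6 AND mask = 75.139.178.0
75.139.178.78 AND mask = 75.139.178.0
Yes, same subnet (75.139.178.0)


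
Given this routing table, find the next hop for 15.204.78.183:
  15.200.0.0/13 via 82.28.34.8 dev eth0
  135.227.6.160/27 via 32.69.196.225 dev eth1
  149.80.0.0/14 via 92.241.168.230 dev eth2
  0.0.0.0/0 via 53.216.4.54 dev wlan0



Longest prefix match for 15.204.78.183:
  /13 15.200.0.0: MATCH
  /27 135.227.6.160: no
  /14 149.80.0.0: no
  /0 0.0.0.0: MATCH
Selected: next-hop 82.28.34.8 via eth0 (matched /13)


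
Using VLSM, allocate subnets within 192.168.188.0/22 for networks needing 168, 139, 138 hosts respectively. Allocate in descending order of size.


168 hosts -> /24 (254 usable): 192.168.188.0/24
139 hosts -> /24 (254 usable): 192.168.189.0/24
138 hosts -> /24 (254 usable): 192.168.190.0/24
Allocation: 192.168.188.0/24 (168 hosts, 254 usable); 192.168.189.0/24 (139 hosts, 254 usable); 192.168.190.0/24 (138 hosts, 254 usable)


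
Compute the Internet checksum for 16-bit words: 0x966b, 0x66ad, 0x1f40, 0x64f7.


Sum all words (with carry folding):
+ 0x966b = 0x966b
+ 0x66ad = 0xfd18
+ 0x1f40 = 0x1c59
+ 0x64f7 = 0x8150
One's complement: ~0x8150
Checksum = 0x7eaf


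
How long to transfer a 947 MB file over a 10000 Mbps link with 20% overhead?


Effective throughput = 10000 * (1 - 20/100) = 8000 Mbps
File size in Mb = 947 * 8 = 7576 Mb
Time = 7576 / 8000
Time = 0.947 seconds


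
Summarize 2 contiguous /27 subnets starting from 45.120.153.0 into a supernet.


Original prefix: /27
Number of subnets: 2 = 2^1
New prefix = 27 - 1 = 26
Supernet: 45.120.153.0/26


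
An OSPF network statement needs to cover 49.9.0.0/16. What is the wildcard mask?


Subnet mask: 255.255.0.0
Wildcard = 255.255.255.255 - subnet mask
255 - 255 = 0
255 - 255 = 0
255 - 0 = 255
255 - 0 = 255
Wildcard: 0.0.255.255


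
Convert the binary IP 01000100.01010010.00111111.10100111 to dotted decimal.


01000100 = 68
01010010 = 82
00111111 = 63
10100111 = 167
IP: 68.82.63.167


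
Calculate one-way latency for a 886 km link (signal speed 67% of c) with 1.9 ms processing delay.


Speed = 0.67 * 3e5 km/s = 201000 km/s
Propagation delay = 886 / 201000 = 0.0044 s = 4.408 ms
Processing delay = 1.9 ms
Total one-way latency = 6.308 ms


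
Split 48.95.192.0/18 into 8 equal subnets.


New prefix = 18 + 3 = 21
Each subnet has 2048 addresses
  48.95.192.0/21
  48.95.200.0/21
  48.95.208.0/21
  48.95.216.0/21
  48.95.224.0/21
  48.95.232.0/21
  48.95.240.0/21
  48.95.248.0/21
Subnets: 48.95.192.0/21, 48.95.200.0/21, 48.95.208.0/21, 48.95.216.0/21, 48.95.224.0/21, 48.95.232.0/21, 48.95.240.0/21, 48.95.248.0/21


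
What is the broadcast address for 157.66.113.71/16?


Network: 157.66.0.0/16
Host bits = 16
Set all host bits to 1:
Broadcast: 157.66.255.255


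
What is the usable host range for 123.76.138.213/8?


Network: 123.0.0.0
Broadcast: 123.255.255.255
First usable = network + 1
Last usable = broadcast - 1
Range: 123.0.0.1 to 123.255.255.254


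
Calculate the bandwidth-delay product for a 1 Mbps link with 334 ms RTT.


BDP = bandwidth * RTT
= 1 Mbps * 334 ms
= 1 * 1e6 * 334 / 1000 bits
= 334000 bits
= 41750 bytes
= 40.7715 KB
BDP = 334000 bits (41750 bytes)


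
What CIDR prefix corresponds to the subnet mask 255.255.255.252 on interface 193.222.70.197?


Binary: 11111111.11111111.11111111.11111100
Count leading 1s
Prefix: /30


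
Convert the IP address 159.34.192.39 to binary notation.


159 = 10011111
34 = 00100010
192 = 11000000
39 = 00100111
Binary: 10011111.00100010.11000000.00100111


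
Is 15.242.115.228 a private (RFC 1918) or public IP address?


RFC 1918 private ranges:
  10.0.0.0/8 (10.0.0.0 - 10.255.255.255)
  172.16.0.0/12 (172.16.0.0 - 172.31.255.255)
  192.168.0.0/16 (192.168.0.0 - 192.168.255.255)
Public (not in any RFC 1918 range)


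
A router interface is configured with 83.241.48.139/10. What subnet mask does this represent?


/10 means 10 network bits, 22 host bits
Binary: 11111111110000000000000000000000
Mask: 255.192.0.0


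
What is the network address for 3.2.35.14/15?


IP:   00000011.00000010.00100011.00001110
Mask: 11111111.11111110.00000000.00000000
AND operation:
Net:  00000011.00000010.00000000.00000000
Network: 3.2.0.0/15


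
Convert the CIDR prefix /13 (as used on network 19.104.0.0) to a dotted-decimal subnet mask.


/13 means 13 network bits, 19 host bits
Binary: 11111111111110000000000000000000
Mask: 255.248.0.0


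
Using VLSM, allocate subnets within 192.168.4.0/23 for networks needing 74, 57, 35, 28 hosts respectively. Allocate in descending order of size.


74 hosts -> /25 (126 usable): 192.168.4.0/25
57 hosts -> /26 (62 usable): 192.168.4.128/26
35 hosts -> /26 (62 usable): 192.168.4.192/26
28 hosts -> /27 (30 usable): 192.168.5.0/27
Allocation: 192.168.4.0/25 (74 hosts, 126 usable); 192.168.4.128/26 (57 hosts, 62 usable); 192.168.4.192/26 (35 hosts, 62 usable); 192.168.5.0/27 (28 hosts, 30 usable)


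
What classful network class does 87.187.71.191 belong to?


First octet: 87
Binary: 01010111
0xxxxxxx -> Class A (1-126)
Class A, default mask 255.0.0.0 (/8)


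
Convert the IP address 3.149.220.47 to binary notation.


3 = 00000011
149 = 10010101
220 = 11011100
47 = 00101111
Binary: 00000011.10010101.11011100.00101111


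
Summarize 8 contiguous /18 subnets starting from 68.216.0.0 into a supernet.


Original prefix: /18
Number of subnets: 8 = 2^3
New prefix = 18 - 3 = 15
Supernet: 68.216.0.0/15


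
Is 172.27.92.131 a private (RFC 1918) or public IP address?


RFC 1918 private ranges:
  10.0.0.0/8 (10.0.0.0 - 10.255.255.255)
  172.16.0.0/12 (172.16.0.0 - 172.31.255.255)
  192.168.0.0/16 (192.168.0.0 - 192.168.255.255)
Private (in 172.16.0.0/12)


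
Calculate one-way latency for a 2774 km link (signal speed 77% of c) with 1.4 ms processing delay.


Speed = 0.77 * 3e5 km/s = 231000 km/s
Propagation delay = 2774 / 231000 = 0.012 s = 12.0087 ms
Processing delay = 1.4 ms
Total one-way latency = 13.4087 ms


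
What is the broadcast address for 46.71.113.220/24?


Network: 46.71.113.0/24
Host bits = 8
Set all host bits to 1:
Broadcast: 46.71.113.255


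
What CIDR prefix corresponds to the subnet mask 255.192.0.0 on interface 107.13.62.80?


Binary: 11111111.11000000.00000000.00000000
Count leading 1s
Prefix: /10


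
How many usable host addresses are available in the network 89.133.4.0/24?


Host bits = 32 - 24 = 8
Total addresses = 2^8 = 256
Usable = total - 2 (network and broadcast)
Usable hosts: 254


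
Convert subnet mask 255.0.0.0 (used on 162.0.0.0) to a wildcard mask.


Subnet mask: 255.0.0.0
Wildcard = 255.255.255.255 - subnet mask
255 - 255 = 0
255 - 0 = 255
255 - 0 = 255
255 - 0 = 255
Wildcard: 0.255.255.255


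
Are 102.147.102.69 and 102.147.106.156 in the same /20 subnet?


Mask: 255.255.240.0
102.147.102.69 AND mask = 102.147.96.0
102.147.106.156 AND mask = 102.147.96.0
Yes, same subnet (102.147.96.0)


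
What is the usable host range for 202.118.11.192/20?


Network: 202.118.0.0
Broadcast: 202.118.15.255
First usable = network + 1
Last usable = broadcast - 1
Range: 202.118.0.1 to 202.118.15.254


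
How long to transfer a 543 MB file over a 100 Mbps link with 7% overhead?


Effective throughput = 100 * (1 - 7/100) = 93 Mbps
File size in Mb = 543 * 8 = 4344 Mb
Time = 4344 / 93
Time = 46.7097 seconds


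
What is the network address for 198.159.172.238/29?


IP:   11000110.10011111.10101100.11101110
Mask: 11111111.11111111.11111111.11111000
AND operation:
Net:  11000110.10011111.10101100.11101000
Network: 198.159.172.232/29


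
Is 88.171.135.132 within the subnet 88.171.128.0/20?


Subnet network: 88.171.128.0
Test IP AND mask: 88.171.128.0
Yes, 88.171.135.132 is in 88.171.128.0/20


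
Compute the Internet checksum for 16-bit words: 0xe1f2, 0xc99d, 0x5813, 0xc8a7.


Sum all words (with carry folding):
+ 0xe1f2 = 0xe1f2
+ 0xc99d = 0xab90
+ 0x5813 = 0x03a4
+ 0xc8a7 = 0xcc4b
One's complement: ~0xcc4b
Checksum = 0x33b4


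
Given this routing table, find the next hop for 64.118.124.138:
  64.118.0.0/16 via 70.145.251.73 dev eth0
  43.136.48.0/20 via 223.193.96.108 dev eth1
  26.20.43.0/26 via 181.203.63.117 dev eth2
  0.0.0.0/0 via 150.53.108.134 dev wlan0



Longest prefix match for 64.118.124.138:
  /16 64.118.0.0: MATCH
  /20 43.136.48.0: no
  /26 26.20.43.0: no
  /0 0.0.0.0: MATCH
Selected: next-hop 70.145.251.73 via eth0 (matched /16)


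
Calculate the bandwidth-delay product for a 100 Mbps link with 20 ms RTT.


BDP = bandwidth * RTT
= 100 Mbps * 20 ms
= 100 * 1e6 * 20 / 1000 bits
= 2000000 bits
= 250000 bytes
= 244.1406 KB
BDP = 2000000 bits (250000 bytes)


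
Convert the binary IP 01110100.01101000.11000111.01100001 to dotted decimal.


01110100 = 116
01101000 = 104
11000111 = 199
01100001 = 97
IP: 116.104.199.97


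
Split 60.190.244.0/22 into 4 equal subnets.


New prefix = 22 + 2 = 24
Each subnet has 256 addresses
  60.190.244.0/24
  60.190.245.0/24
  60.190.246.0/24
  60.190.247.0/24
Subnets: 60.190.244.0/24, 60.190.245.0/24, 60.190.246.0/24, 60.190.247.0/24


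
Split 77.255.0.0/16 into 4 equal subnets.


New prefix = 16 + 2 = 18
Each subnet has 16384 addresses
  77.255.0.0/18
  77.255.64.0/18
  77.255.128.0/18
  77.255.192.0/18
Subnets: 77.255.0.0/18, 77.255.64.0/18, 77.255.128.0/18, 77.255.192.0/18


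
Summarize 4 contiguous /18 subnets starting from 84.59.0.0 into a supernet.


Original prefix: /18
Number of subnets: 4 = 2^2
New prefix = 18 - 2 = 16
Supernet: 84.59.0.0/16


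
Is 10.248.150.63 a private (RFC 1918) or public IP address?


RFC 1918 private ranges:
  10.0.0.0/8 (10.0.0.0 - 10.255.255.255)
  172.16.0.0/12 (172.16.0.0 - 172.31.255.255)
  192.168.0.0/16 (192.168.0.0 - 192.168.255.255)
Private (in 10.0.0.0/8)


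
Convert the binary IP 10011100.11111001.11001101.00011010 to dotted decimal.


10011100 = 156
11111001 = 249
11001101 = 205
00011010 = 26
IP: 156.249.205.26


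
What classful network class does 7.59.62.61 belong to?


First octet: 7
Binary: 00000111
0xxxxxxx -> Class A (1-126)
Class A, default mask 255.0.0.0 (/8)


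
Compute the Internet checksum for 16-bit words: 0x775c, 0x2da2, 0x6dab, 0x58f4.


Sum all words (with carry folding):
+ 0x775c = 0x775c
+ 0x2da2 = 0xa4fe
+ 0x6dab = 0x12aa
+ 0x58f4 = 0x6b9e
One's complement: ~0x6b9e
Checksum = 0x9461


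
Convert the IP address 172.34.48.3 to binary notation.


172 = 10101100
34 = 00100010
48 = 00110000
3 = 00000011
Binary: 10101100.00100010.00110000.00000011


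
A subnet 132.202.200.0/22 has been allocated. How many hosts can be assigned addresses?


Host bits = 32 - 22 = 10
Total addresses = 2^10 = 1024
Usable = total - 2 (network and broadcast)
Usable hosts: 1022


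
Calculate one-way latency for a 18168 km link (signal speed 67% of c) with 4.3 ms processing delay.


Speed = 0.67 * 3e5 km/s = 201000 km/s
Propagation delay = 18168 / 201000 = 0.0904 s = 90.3881 ms
Processing delay = 4.3 ms
Total one-way latency = 94.6881 ms


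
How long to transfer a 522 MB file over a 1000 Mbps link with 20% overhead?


Effective throughput = 1000 * (1 - 20/100) = 800 Mbps
File size in Mb = 522 * 8 = 4176 Mb
Time = 4176 / 800
Time = 5.22 seconds


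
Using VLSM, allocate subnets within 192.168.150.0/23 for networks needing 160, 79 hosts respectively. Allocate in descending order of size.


160 hosts -> /24 (254 usable): 192.168.150.0/24
79 hosts -> /25 (126 usable): 192.168.151.0/25
Allocation: 192.168.150.0/24 (160 hosts, 254 usable); 192.168.151.0/25 (79 hosts, 126 usable)


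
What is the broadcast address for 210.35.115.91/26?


Network: 210.35.115.64/26
Host bits = 6
Set all host bits to 1:
Broadcast: 210.35.115.127


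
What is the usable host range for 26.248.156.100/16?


Network: 26.248.0.0
Broadcast: 26.248.255.255
First usable = network + 1
Last usable = broadcast - 1
Range: 26.248.0.1 to 26.248.255.254


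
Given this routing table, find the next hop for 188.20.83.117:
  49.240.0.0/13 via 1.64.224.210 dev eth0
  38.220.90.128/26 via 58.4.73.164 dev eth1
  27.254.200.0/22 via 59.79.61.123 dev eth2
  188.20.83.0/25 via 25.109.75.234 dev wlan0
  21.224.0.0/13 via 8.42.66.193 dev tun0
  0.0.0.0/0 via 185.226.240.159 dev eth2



Longest prefix match for 188.20.83.117:
  /13 49.240.0.0: no
  /26 38.220.90.128: no
  /22 27.254.200.0: no
  /25 188.20.83.0: MATCH
  /13 21.224.0.0: no
  /0 0.0.0.0: MATCH
Selected: next-hop 25.109.75.234 via wlan0 (matched /25)


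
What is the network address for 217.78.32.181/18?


IP:   11011001.01001110.00100000.10110101
Mask: 11111111.11111111.11000000.00000000
AND operation:
Net:  11011001.01001110.00000000.00000000
Network: 217.78.0.0/18


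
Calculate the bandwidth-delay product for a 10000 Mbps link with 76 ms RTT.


BDP = bandwidth * RTT
= 10000 Mbps * 76 ms
= 10000 * 1e6 * 76 / 1000 bits
= 760000000 bits
= 95000000 bytes
= 92773.4375 KB
BDP = 760000000 bits (95000000 bytes)


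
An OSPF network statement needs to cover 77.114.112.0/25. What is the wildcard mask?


Subnet mask: 255.255.255.128
Wildcard = 255.255.255.255 - subnet mask
255 - 255 = 0
255 - 255 = 0
255 - 255 = 0
255 - 128 = 127
Wildcard: 0.0.0.127


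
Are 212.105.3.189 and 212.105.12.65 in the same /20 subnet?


Mask: 255.255.240.0
212.105.3.189 AND mask = 212.105.0.0
212.105.12.65 AND mask = 212.105.0.0
Yes, same subnet (212.105.0.0)


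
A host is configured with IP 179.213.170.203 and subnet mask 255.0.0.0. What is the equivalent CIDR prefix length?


Binary: 11111111.00000000.00000000.00000000
Count leading 1s
Prefix: /8


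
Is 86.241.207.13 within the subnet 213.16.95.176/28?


Subnet network: 213.16.95.176
Test IP AND mask: 86.241.207.0
No, 86.241.207.13 is not in 213.16.95.176/28


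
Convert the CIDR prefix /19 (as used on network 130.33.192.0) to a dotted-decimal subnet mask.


/19 means 19 network bits, 13 host bits
Binary: 11111111111111111110000000000000
Mask: 255.255.224.0


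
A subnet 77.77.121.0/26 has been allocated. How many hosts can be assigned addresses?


Host bits = 32 - 26 = 6
Total addresses = 2^6 = 64
Usable = total - 2 (network and broadcast)
Usable hosts: 62


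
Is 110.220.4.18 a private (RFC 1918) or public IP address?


RFC 1918 private ranges:
  10.0.0.0/8 (10.0.0.0 - 10.255.255.255)
  172.16.0.0/12 (172.16.0.0 - 172.31.255.255)
  192.168.0.0/16 (192.168.0.0 - 192.168.255.255)
Public (not in any RFC 1918 range)
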